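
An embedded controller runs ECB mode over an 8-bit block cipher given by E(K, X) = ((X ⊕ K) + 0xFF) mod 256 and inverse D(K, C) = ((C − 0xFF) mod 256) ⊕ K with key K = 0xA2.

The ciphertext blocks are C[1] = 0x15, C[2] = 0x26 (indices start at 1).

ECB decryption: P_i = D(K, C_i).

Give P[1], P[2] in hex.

P[1]: D(K, 0x15) = 0xB4.
P[2]: D(K, 0x26) = 0x85.

P[1] = 0xB4, P[2] = 0x85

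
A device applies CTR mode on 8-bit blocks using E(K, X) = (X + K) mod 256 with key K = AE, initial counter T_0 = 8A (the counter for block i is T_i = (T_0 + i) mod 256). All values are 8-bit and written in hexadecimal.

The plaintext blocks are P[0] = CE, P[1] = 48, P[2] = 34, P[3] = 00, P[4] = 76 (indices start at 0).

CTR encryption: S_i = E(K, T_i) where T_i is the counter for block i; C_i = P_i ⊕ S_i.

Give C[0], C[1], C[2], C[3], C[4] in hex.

C[0]: T = 8A, S = E(K, T) = 38; CE ⊕ 38 = F6.
C[1]: T = 8B, S = E(K, T) = 39; 48 ⊕ 39 = 71.
C[2]: T = 8C, S = E(K, T) = 3A; 34 ⊕ 3A = 0E.
C[3]: T = 8D, S = E(K, T) = 3B; 00 ⊕ 3B = 3B.
C[4]: T = 8E, S = E(K, T) = 3C; 76 ⊕ 3C = 4A.

C[0] = F6, C[1] = 71, C[2] = 0E, C[3] = 3B, C[4] = 4A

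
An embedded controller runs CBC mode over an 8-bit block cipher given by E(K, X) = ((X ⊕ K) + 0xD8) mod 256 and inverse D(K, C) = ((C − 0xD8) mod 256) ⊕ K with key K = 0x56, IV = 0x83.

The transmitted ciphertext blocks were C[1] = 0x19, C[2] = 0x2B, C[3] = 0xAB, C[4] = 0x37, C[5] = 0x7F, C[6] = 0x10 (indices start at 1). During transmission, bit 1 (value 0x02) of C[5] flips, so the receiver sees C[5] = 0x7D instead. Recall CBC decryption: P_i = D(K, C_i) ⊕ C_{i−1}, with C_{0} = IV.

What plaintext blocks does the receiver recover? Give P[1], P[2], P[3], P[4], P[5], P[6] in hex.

P[1] = 0x94, P[2] = 0x1C, P[3] = 0xAE, P[4] = 0xA2, P[5] = 0xC4, P[6] = 0x13

Only C[5] changed, to 0x7D. In CBC, a change in C_i garbles P_i and flips the same bit in P_{i+1}. Decrypting the received ciphertext:
P[1]: D(K, 0x19) = 0x17; 0x17 ⊕ 0x83 = 0x94.
P[2]: D(K, 0x2B) = 0x05; 0x05 ⊕ 0x19 = 0x1C.
P[3]: D(K, 0xAB) = 0x85; 0x85 ⊕ 0x2B = 0xAE.
P[4]: D(K, 0x37) = 0x09; 0x09 ⊕ 0xAB = 0xA2.
P[5]: D(K, 0x7D) = 0xF3; 0xF3 ⊕ 0x37 = 0xC4.
P[6]: D(K, 0x10) = 0x6E; 0x6E ⊕ 0x7D = 0x13.
Blocks that differ from the original plaintext: P[5], P[6].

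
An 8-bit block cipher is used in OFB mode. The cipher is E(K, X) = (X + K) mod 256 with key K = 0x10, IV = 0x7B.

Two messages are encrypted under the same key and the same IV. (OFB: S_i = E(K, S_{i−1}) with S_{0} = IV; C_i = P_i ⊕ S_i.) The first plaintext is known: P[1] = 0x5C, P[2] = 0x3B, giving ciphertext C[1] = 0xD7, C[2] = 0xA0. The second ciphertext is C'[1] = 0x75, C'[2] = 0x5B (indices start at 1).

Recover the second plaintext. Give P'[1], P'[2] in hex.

P'[1] = 0xFE, P'[2] = 0xC0

In OFB with a reused IV, both messages share the same keystream S_i, so C_i ⊕ C'_i = P_i ⊕ P'_i and thus P'_i = P_i ⊕ C_i ⊕ C'_i.
P'[1]: 0x5C ⊕ 0xD7 ⊕ 0x75 = 0xFE.
P'[2]: 0x3B ⊕ 0xA0 ⊕ 0x5B = 0xC0.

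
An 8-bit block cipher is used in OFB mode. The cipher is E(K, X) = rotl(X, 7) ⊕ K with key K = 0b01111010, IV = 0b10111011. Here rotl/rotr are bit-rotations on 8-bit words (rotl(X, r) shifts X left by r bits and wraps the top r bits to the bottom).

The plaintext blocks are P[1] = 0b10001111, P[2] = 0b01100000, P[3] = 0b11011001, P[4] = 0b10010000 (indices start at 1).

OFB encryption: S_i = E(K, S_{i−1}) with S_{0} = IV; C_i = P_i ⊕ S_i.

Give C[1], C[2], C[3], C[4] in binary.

C[1]: S = E(K, 0b10111011) = 0b10100111; 0b10001111 ⊕ 0b10100111 = 0b00101000.
C[2]: S = E(K, 0b10100111) = 0b10101001; 0b01100000 ⊕ 0b10101001 = 0b11001001.
C[3]: S = E(K, 0b10101001) = 0b10101110; 0b11011001 ⊕ 0b10101110 = 0b01110111.
C[4]: S = E(K, 0b10101110) = 0b00101101; 0b10010000 ⊕ 0b00101101 = 0b10111101.

C[1] = 0b00101000, C[2] = 0b11001001, C[3] = 0b01110111, C[4] = 0b10111101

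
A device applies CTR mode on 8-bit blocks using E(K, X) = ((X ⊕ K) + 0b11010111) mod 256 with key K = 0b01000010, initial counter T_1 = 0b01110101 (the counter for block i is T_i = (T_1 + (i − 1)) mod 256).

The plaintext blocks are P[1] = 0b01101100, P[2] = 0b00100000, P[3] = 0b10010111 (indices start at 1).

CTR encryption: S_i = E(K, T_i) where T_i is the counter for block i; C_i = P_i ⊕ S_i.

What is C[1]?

C[1]: T = 0b01110101, S = E(K, T) = 0b00001110; 0b01101100 ⊕ 0b00001110 = 0b01100010.

C[1] = 0b01100010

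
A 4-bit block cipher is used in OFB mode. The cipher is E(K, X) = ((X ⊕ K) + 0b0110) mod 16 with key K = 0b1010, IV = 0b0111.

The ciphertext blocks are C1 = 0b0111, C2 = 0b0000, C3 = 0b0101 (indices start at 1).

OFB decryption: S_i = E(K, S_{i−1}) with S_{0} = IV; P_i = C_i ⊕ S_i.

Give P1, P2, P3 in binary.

P1: S = E(K, 0b0111) = 0b0011; 0b0111 ⊕ 0b0011 = 0b0100.
P2: S = E(K, 0b0011) = 0b1111; 0b0000 ⊕ 0b1111 = 0b1111.
P3: S = E(K, 0b1111) = 0b1011; 0b0101 ⊕ 0b1011 = 0b1110.

P1 = 0b0100, P2 = 0b1111, P3 = 0b1110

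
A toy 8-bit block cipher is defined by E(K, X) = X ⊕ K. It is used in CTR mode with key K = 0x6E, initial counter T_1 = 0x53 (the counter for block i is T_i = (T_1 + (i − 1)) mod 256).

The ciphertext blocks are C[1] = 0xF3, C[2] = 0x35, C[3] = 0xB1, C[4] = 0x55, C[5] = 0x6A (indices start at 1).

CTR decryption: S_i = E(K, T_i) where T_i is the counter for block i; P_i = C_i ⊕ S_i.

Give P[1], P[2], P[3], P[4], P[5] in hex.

P[1] = 0xCE, P[2] = 0x0F, P[3] = 0x8A, P[4] = 0x6D, P[5] = 0x53

P[1]: T = 0x53, S = E(K, T) = 0x3D; 0xF3 ⊕ 0x3D = 0xCE.
P[2]: T = 0x54, S = E(K, T) = 0x3A; 0x35 ⊕ 0x3A = 0x0F.
P[3]: T = 0x55, S = E(K, T) = 0x3B; 0xB1 ⊕ 0x3B = 0x8A.
P[4]: T = 0x56, S = E(K, T) = 0x38; 0x55 ⊕ 0x38 = 0x6D.
P[5]: T = 0x57, S = E(K, T) = 0x39; 0x6A ⊕ 0x39 = 0x53.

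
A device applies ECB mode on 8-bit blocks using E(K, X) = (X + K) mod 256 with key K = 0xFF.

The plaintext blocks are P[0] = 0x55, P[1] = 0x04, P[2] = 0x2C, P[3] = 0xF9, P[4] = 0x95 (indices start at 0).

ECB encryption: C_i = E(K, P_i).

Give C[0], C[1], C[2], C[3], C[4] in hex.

C[0] = 0x54, C[1] = 0x03, C[2] = 0x2B, C[3] = 0xF8, C[4] = 0x94

C[0]: E(K, 0x55) = 0x54.
C[1]: E(K, 0x04) = 0x03.
C[2]: E(K, 0x2C) = 0x2B.
C[3]: E(K, 0xF9) = 0xF8.
C[4]: E(K, 0x95) = 0x94.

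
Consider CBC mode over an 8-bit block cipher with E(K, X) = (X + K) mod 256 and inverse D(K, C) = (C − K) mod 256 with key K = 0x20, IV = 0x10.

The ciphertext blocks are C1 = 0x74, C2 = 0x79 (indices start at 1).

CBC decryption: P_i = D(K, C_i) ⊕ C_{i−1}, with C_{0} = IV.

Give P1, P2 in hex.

P1: D(K, 0x74) = 0x54; 0x54 ⊕ 0x10 = 0x44.
P2: D(K, 0x79) = 0x59; 0x59 ⊕ 0x74 = 0x2D.

P1 = 0x44, P2 = 0x2D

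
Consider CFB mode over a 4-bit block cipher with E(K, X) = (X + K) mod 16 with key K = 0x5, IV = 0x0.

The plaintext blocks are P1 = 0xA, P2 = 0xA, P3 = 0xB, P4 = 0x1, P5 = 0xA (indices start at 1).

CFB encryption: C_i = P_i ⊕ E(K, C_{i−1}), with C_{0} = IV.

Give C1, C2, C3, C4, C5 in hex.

C1: E(K, 0x0) = 0x5; 0xA ⊕ 0x5 = 0xF.
C2: E(K, 0xF) = 0x4; 0xA ⊕ 0x4 = 0xE.
C3: E(K, 0xE) = 0x3; 0xB ⊕ 0x3 = 0x8.
C4: E(K, 0x8) = 0xD; 0x1 ⊕ 0xD = 0xC.
C5: E(K, 0xC) = 0x1; 0xA ⊕ 0x1 = 0xB.

C1 = 0xF, C2 = 0xE, C3 = 0x8, C4 = 0xC, C5 = 0xB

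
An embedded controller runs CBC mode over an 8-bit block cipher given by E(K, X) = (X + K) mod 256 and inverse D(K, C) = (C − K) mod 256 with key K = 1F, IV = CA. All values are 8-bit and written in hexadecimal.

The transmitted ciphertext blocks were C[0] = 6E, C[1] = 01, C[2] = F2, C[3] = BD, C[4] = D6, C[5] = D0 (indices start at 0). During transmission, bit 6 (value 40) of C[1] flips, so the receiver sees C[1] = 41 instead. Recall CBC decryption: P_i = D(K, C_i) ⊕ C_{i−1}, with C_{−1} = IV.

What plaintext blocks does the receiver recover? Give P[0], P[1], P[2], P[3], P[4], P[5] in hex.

Only C[1] changed, to 41. In CBC, a change in C_i garbles P_i and flips the same bit in P_{i+1}. Decrypting the received ciphertext:
P[0]: D(K, 6E) = 4F; 4F ⊕ CA = 85.
P[1]: D(K, 41) = 22; 22 ⊕ 6E = 4C.
P[2]: D(K, F2) = D3; D3 ⊕ 41 = 92.
P[3]: D(K, BD) = 9E; 9E ⊕ F2 = 6C.
P[4]: D(K, D6) = B7; B7 ⊕ BD = 0A.
P[5]: D(K, D0) = B1; B1 ⊕ D6 = 67.
Blocks that differ from the original plaintext: P[1], P[2].

P[0] = 85, P[1] = 4C, P[2] = 92, P[3] = 6C, P[4] = 0A, P[5] = 67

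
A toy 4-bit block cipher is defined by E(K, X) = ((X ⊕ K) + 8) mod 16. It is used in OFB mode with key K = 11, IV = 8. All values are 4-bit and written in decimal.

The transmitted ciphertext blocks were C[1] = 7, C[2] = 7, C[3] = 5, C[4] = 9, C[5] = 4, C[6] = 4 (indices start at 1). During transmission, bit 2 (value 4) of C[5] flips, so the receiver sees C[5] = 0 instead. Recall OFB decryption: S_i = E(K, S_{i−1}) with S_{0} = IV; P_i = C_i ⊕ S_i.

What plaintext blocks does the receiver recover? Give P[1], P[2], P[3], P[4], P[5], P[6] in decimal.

Only C[5] changed, to 0. In OFB, a change in C_i flips the same bit in P_i only; the keystream is unaffected. Decrypting the received ciphertext:
P[1]: S = E(K, 8) = 11; 7 ⊕ 11 = 12.
P[2]: S = E(K, 11) = 8; 7 ⊕ 8 = 15.
P[3]: S = E(K, 8) = 11; 5 ⊕ 11 = 14.
P[4]: S = E(K, 11) = 8; 9 ⊕ 8 = 1.
P[5]: S = E(K, 8) = 11; 0 ⊕ 11 = 11.
P[6]: S = E(K, 11) = 8; 4 ⊕ 8 = 12.
Blocks that differ from the original plaintext: P[5].

P[1] = 12, P[2] = 15, P[3] = 14, P[4] = 1, P[5] = 11, P[6] = 12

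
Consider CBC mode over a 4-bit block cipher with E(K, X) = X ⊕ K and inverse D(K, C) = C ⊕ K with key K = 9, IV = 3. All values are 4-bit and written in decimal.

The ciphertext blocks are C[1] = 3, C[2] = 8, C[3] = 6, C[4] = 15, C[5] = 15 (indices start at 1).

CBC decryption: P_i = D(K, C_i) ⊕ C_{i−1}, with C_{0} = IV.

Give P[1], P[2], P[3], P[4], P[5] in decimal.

P[1] = 9, P[2] = 2, P[3] = 7, P[4] = 0, P[5] = 9

P[1]: D(K, 3) = 10; 10 ⊕ 3 = 9.
P[2]: D(K, 8) = 1; 1 ⊕ 3 = 2.
P[3]: D(K, 6) = 15; 15 ⊕ 8 = 7.
P[4]: D(K, 15) = 6; 6 ⊕ 6 = 0.
P[5]: D(K, 15) = 6; 6 ⊕ 15 = 9.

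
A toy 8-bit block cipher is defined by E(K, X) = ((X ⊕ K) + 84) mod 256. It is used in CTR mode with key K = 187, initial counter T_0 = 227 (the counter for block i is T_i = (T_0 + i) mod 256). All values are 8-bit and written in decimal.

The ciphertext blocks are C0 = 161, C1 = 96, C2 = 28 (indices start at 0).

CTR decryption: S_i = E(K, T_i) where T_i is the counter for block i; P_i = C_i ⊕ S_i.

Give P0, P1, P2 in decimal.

P0 = 13, P1 = 211, P2 = 174

P0: T = 227, S = E(K, T) = 172; 161 ⊕ 172 = 13.
P1: T = 228, S = E(K, T) = 179; 96 ⊕ 179 = 211.
P2: T = 229, S = E(K, T) = 178; 28 ⊕ 178 = 174.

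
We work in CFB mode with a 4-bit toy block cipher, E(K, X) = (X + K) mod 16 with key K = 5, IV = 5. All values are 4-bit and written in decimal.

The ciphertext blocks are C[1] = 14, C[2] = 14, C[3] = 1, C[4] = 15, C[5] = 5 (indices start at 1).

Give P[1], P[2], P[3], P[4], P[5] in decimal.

P[1] = 4, P[2] = 13, P[3] = 2, P[4] = 9, P[5] = 1

CFB decryption: P_i = C_i ⊕ E(K, C_{i−1}), with C_{0} = IV.
P[1]: E(K, 5) = 10; 14 ⊕ 10 = 4.
P[2]: E(K, 14) = 3; 14 ⊕ 3 = 13.
P[3]: E(K, 14) = 3; 1 ⊕ 3 = 2.
P[4]: E(K, 1) = 6; 15 ⊕ 6 = 9.
P[5]: E(K, 15) = 4; 5 ⊕ 4 = 1.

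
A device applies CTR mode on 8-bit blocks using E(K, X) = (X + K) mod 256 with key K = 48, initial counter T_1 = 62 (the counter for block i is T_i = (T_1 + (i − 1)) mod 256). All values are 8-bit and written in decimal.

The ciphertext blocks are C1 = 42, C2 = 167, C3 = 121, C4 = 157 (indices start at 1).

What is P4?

P4 = 236

CTR decryption: S_i = E(K, T_i) where T_i is the counter for block i; P_i = C_i ⊕ S_i.
P4: T = 65, S = E(K, T) = 113; 157 ⊕ 113 = 236.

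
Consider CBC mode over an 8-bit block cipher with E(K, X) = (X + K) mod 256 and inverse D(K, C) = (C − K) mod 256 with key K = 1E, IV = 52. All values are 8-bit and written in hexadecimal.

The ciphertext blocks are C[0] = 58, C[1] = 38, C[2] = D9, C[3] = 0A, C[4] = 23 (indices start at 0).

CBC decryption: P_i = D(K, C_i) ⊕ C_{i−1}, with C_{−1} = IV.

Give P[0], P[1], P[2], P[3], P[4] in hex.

P[0]: D(K, 58) = 3A; 3A ⊕ 52 = 68.
P[1]: D(K, 38) = 1A; 1A ⊕ 58 = 42.
P[2]: D(K, D9) = BB; BB ⊕ 38 = 83.
P[3]: D(K, 0A) = EC; EC ⊕ D9 = 35.
P[4]: D(K, 23) = 05; 05 ⊕ 0A = 0F.

P[0] = 68, P[1] = 42, P[2] = 83, P[3] = 35, P[4] = 0F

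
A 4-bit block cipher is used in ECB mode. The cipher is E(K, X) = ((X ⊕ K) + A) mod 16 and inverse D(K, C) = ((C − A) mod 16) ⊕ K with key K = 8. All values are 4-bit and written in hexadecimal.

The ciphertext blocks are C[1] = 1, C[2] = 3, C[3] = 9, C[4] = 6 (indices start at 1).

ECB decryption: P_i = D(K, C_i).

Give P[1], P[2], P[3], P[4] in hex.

P[1] = F, P[2] = 1, P[3] = 7, P[4] = 4

P[1]: D(K, 1) = F.
P[2]: D(K, 3) = 1.
P[3]: D(K, 9) = 7.
P[4]: D(K, 6) = 4.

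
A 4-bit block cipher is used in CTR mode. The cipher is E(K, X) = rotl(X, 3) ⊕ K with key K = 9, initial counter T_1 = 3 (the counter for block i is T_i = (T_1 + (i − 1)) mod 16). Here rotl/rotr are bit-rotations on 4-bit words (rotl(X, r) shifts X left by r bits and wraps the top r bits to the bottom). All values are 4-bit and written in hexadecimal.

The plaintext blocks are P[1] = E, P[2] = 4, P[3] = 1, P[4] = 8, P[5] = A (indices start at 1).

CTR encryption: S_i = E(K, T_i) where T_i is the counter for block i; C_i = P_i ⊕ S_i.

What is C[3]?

C[1]: T = 3, S = E(K, T) = 0; E ⊕ 0 = E.
C[2]: T = 4, S = E(K, T) = B; 4 ⊕ B = F.
C[3]: T = 5, S = E(K, T) = 3; 1 ⊕ 3 = 2.

C[3] = 2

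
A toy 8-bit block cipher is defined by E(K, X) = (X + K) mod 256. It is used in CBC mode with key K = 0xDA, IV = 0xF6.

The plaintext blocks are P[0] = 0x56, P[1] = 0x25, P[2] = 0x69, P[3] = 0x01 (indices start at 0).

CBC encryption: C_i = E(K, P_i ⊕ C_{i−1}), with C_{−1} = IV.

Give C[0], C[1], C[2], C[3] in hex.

C[0]: P[0] ⊕ 0xF6 = 0xA0; E(K, 0xA0) = 0x7A.
C[1]: P[1] ⊕ 0x7A = 0x5F; E(K, 0x5F) = 0x39.
C[2]: P[2] ⊕ 0x39 = 0x50; E(K, 0x50) = 0x2A.
C[3]: P[3] ⊕ 0x2A = 0x2B; E(K, 0x2B) = 0x05.

C[0] = 0x7A, C[1] = 0x39, C[2] = 0x2A, C[3] = 0x05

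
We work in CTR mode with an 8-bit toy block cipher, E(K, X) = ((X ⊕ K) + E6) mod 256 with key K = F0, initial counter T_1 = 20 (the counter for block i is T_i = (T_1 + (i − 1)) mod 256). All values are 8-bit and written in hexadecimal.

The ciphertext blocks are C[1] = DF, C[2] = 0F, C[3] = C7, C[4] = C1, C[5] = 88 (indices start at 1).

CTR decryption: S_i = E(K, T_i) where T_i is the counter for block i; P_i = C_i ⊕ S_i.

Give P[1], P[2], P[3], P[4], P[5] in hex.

P[1] = 69, P[2] = B8, P[3] = 7F, P[4] = 78, P[5] = 32

P[1]: T = 20, S = E(K, T) = B6; DF ⊕ B6 = 69.
P[2]: T = 21, S = E(K, T) = B7; 0F ⊕ B7 = B8.
P[3]: T = 22, S = E(K, T) = B8; C7 ⊕ B8 = 7F.
P[4]: T = 23, S = E(K, T) = B9; C1 ⊕ B9 = 78.
P[5]: T = 24, S = E(K, T) = BA; 88 ⊕ BA = 32.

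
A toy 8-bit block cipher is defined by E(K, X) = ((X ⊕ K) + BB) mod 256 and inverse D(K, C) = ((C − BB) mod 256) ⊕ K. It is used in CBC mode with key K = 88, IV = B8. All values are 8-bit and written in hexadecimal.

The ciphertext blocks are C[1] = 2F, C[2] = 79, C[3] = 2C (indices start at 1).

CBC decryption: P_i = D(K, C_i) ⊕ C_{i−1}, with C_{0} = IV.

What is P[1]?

P[1]: D(K, 2F) = FC; FC ⊕ B8 = 44.

P[1] = 44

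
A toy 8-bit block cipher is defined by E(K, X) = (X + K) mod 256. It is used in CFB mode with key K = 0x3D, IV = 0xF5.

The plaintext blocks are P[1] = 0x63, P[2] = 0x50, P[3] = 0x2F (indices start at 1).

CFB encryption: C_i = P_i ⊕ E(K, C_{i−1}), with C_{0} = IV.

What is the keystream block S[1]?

0x32

C[1]: E(K, 0xF5) = 0x32; 0x63 ⊕ 0x32 = 0x51.
So S[1] = 0x32.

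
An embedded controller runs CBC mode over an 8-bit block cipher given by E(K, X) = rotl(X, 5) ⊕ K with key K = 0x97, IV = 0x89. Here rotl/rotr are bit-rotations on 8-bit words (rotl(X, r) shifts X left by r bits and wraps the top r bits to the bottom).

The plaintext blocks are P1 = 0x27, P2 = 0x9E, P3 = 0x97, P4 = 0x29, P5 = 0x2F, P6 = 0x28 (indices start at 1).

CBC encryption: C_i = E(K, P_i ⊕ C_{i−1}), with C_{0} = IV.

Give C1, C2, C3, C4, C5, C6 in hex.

C1: P1 ⊕ 0x89 = 0xAE; E(K, 0xAE) = 0x42.
C2: P2 ⊕ 0x42 = 0xDC; E(K, 0xDC) = 0x0C.
C3: P3 ⊕ 0x0C = 0x9B; E(K, 0x9B) = 0xE4.
C4: P4 ⊕ 0xE4 = 0xCD; E(K, 0xCD) = 0x2E.
C5: P5 ⊕ 0x2E = 0x01; E(K, 0x01) = 0xB7.
C6: P6 ⊕ 0xB7 = 0x9F; E(K, 0x9F) = 0x64.

C1 = 0x42, C2 = 0x0C, C3 = 0xE4, C4 = 0x2E, C5 = 0xB7, C6 = 0x64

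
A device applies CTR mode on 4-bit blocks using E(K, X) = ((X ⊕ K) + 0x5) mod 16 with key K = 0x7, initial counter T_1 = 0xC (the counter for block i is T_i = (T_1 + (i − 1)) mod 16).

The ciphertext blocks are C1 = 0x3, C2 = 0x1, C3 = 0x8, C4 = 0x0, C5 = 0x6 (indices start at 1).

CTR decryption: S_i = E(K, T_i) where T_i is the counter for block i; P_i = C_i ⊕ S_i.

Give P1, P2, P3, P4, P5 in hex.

P1: T = 0xC, S = E(K, T) = 0x0; 0x3 ⊕ 0x0 = 0x3.
P2: T = 0xD, S = E(K, T) = 0xF; 0x1 ⊕ 0xF = 0xE.
P3: T = 0xE, S = E(K, T) = 0xE; 0x8 ⊕ 0xE = 0x6.
P4: T = 0xF, S = E(K, T) = 0xD; 0x0 ⊕ 0xD = 0xD.
P5: T = 0x0, S = E(K, T) = 0xC; 0x6 ⊕ 0xC = 0xA.

P1 = 0x3, P2 = 0xE, P3 = 0x6, P4 = 0xD, P5 = 0xA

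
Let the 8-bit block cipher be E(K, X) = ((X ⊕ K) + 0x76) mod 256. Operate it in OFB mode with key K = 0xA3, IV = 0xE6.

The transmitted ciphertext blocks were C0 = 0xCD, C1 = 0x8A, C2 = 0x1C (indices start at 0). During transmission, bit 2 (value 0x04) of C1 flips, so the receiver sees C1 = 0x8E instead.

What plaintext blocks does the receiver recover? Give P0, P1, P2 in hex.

OFB decryption: S_i = E(K, S_{i−1}) with S_{−1} = IV; P_i = C_i ⊕ S_i.
Only C1 changed, to 0x8E. In OFB, a change in C_i flips the same bit in P_i only; the keystream is unaffected. Decrypting the received ciphertext:
P0: S = E(K, 0xE6) = 0xBB; 0xCD ⊕ 0xBB = 0x76.
P1: S = E(K, 0xBB) = 0x8E; 0x8E ⊕ 0x8E = 0x00.
P2: S = E(K, 0x8E) = 0xA3; 0x1C ⊕ 0xA3 = 0xBF.
Blocks that differ from the original plaintext: P1.

P0 = 0x76, P1 = 0x00, P2 = 0xBF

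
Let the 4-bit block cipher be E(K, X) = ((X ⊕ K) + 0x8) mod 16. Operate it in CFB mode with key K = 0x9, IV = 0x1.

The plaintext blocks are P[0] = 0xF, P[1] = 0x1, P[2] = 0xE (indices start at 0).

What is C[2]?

CFB encryption: C_i = P_i ⊕ E(K, C_{i−1}), with C_{−1} = IV.
C[0]: E(K, 0x1) = 0x0; 0xF ⊕ 0x0 = 0xF.
C[1]: E(K, 0xF) = 0xE; 0x1 ⊕ 0xE = 0xF.
C[2]: E(K, 0xF) = 0xE; 0xE ⊕ 0xE = 0x0.

C[2] = 0x0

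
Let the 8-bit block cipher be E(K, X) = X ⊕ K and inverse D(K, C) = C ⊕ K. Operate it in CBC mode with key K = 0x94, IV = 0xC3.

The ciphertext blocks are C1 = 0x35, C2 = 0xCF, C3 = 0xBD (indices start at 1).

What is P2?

CBC decryption: P_i = D(K, C_i) ⊕ C_{i−1}, with C_{0} = IV.
P2: D(K, 0xCF) = 0x5B; 0x5B ⊕ 0x35 = 0x6E.

P2 = 0x6E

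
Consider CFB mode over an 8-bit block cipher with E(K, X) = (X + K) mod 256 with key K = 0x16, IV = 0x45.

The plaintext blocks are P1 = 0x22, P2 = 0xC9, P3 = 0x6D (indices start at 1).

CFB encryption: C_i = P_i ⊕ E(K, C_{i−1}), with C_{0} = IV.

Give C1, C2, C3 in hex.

C1 = 0x79, C2 = 0x46, C3 = 0x31

C1: E(K, 0x45) = 0x5B; 0x22 ⊕ 0x5B = 0x79.
C2: E(K, 0x79) = 0x8F; 0xC9 ⊕ 0x8F = 0x46.
C3: E(K, 0x46) = 0x5C; 0x6D ⊕ 0x5C = 0x31.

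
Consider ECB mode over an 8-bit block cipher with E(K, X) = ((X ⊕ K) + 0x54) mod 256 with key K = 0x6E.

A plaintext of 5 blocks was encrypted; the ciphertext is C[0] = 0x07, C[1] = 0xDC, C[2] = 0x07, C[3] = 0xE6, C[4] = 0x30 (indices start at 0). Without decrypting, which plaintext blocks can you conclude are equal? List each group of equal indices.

P[0] = P[2]

ECB encrypts each block independently with the same key, so equal ciphertext blocks imply equal plaintext blocks.
C[0] = C[2] = 0x07, so P[0] = P[2].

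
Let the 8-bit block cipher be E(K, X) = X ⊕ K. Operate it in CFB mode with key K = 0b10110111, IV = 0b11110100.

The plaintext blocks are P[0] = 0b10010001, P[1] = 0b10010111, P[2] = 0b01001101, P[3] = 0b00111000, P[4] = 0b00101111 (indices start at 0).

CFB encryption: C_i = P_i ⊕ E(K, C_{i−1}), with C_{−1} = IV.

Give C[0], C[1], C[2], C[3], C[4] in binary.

C[0] = 0b11010010, C[1] = 0b11110010, C[2] = 0b00001000, C[3] = 0b10000111, C[4] = 0b00011111

C[0]: E(K, 0b11110100) = 0b01000011; 0b10010001 ⊕ 0b01000011 = 0b11010010.
C[1]: E(K, 0b11010010) = 0b01100101; 0b10010111 ⊕ 0b01100101 = 0b11110010.
C[2]: E(K, 0b11110010) = 0b01000101; 0b01001101 ⊕ 0b01000101 = 0b00001000.
C[3]: E(K, 0b00001000) = 0b10111111; 0b00111000 ⊕ 0b10111111 = 0b10000111.
C[4]: E(K, 0b10000111) = 0b00110000; 0b00101111 ⊕ 0b00110000 = 0b00011111.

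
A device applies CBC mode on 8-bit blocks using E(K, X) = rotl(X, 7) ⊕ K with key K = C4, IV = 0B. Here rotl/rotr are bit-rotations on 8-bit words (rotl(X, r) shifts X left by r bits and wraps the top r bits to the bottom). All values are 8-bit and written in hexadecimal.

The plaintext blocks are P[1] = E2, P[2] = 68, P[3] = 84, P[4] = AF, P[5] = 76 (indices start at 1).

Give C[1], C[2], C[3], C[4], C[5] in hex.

C[1] = 30, C[2] = E8, C[3] = F2, C[4] = 6A, C[5] = CA

CBC encryption: C_i = E(K, P_i ⊕ C_{i−1}), with C_{0} = IV.
C[1]: P[1] ⊕ 0B = E9; E(K, E9) = 30.
C[2]: P[2] ⊕ 30 = 58; E(K, 58) = E8.
C[3]: P[3] ⊕ E8 = 6C; E(K, 6C) = F2.
C[4]: P[4] ⊕ F2 = 5D; E(K, 5D) = 6A.
C[5]: P[5] ⊕ 6A = 1C; E(K, 1C) = CA.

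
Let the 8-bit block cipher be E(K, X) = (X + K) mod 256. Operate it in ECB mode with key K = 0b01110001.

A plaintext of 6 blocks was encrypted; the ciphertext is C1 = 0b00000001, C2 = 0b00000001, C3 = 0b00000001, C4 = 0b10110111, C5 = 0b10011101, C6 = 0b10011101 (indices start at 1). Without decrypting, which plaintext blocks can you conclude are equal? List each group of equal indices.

P1 = P2 = P3; P5 = P6

ECB encrypts each block independently with the same key, so equal ciphertext blocks imply equal plaintext blocks.
C1 = C2 = C3 = 0b00000001, so P1 = P2 = P3.
C5 = C6 = 0b10011101, so P5 = P6.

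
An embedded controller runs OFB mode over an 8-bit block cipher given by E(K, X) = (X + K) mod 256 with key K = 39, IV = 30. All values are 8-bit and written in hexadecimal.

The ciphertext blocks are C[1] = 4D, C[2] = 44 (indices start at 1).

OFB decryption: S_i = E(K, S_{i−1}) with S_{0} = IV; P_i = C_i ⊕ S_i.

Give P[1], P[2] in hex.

P[1]: S = E(K, 30) = 69; 4D ⊕ 69 = 24.
P[2]: S = E(K, 69) = A2; 44 ⊕ A2 = E6.

P[1] = 24, P[2] = E6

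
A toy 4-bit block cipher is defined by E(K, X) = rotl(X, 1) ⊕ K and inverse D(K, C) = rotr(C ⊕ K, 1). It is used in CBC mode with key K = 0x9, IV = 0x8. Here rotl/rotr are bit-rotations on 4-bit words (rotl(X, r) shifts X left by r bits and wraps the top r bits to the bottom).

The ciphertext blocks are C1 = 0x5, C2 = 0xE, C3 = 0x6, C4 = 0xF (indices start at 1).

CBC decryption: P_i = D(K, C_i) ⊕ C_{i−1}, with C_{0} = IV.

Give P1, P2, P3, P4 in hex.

P1 = 0xE, P2 = 0xE, P3 = 0x1, P4 = 0x5

P1: D(K, 0x5) = 0x6; 0x6 ⊕ 0x8 = 0xE.
P2: D(K, 0xE) = 0xB; 0xB ⊕ 0x5 = 0xE.
P3: D(K, 0x6) = 0xF; 0xF ⊕ 0xE = 0x1.
P4: D(K, 0xF) = 0x3; 0x3 ⊕ 0x6 = 0x5.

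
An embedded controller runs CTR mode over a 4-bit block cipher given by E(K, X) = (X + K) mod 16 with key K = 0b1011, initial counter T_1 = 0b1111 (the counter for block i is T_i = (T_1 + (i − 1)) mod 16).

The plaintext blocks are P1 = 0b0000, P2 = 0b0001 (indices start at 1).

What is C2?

CTR encryption: S_i = E(K, T_i) where T_i is the counter for block i; C_i = P_i ⊕ S_i.
C1: T = 0b1111, S = E(K, T) = 0b1010; 0b0000 ⊕ 0b1010 = 0b1010.
C2: T = 0b0000, S = E(K, T) = 0b1011; 0b0001 ⊕ 0b1011 = 0b1010.

C2 = 0b1010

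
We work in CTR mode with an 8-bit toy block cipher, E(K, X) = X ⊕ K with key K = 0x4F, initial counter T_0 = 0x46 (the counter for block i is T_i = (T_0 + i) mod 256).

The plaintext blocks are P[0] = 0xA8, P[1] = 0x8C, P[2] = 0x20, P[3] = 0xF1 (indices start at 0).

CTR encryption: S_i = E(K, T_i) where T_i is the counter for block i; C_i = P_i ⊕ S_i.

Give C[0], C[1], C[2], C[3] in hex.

C[0]: T = 0x46, S = E(K, T) = 0x09; 0xA8 ⊕ 0x09 = 0xA1.
C[1]: T = 0x47, S = E(K, T) = 0x08; 0x8C ⊕ 0x08 = 0x84.
C[2]: T = 0x48, S = E(K, T) = 0x07; 0x20 ⊕ 0x07 = 0x27.
C[3]: T = 0x49, S = E(K, T) = 0x06; 0xF1 ⊕ 0x06 = 0xF7.

C[0] = 0xA1, C[1] = 0x84, C[2] = 0x27, C[3] = 0xF7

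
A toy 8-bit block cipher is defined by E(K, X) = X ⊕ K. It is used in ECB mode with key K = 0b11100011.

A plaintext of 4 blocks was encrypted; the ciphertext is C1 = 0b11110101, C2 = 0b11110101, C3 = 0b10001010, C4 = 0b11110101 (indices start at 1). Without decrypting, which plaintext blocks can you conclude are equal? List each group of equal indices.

P1 = P2 = P4

ECB encrypts each block independently with the same key, so equal ciphertext blocks imply equal plaintext blocks.
C1 = C2 = C4 = 0b11110101, so P1 = P2 = P4.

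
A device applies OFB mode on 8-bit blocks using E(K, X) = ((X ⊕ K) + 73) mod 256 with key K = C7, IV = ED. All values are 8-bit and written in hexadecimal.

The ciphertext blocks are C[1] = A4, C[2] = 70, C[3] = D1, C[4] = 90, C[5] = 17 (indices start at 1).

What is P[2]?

OFB decryption: S_i = E(K, S_{i−1}) with S_{0} = IV; P_i = C_i ⊕ S_i.
P[1]: S = E(K, ED) = 9D; A4 ⊕ 9D = 39.
P[2]: S = E(K, 9D) = CD; 70 ⊕ CD = BD.

P[2] = BD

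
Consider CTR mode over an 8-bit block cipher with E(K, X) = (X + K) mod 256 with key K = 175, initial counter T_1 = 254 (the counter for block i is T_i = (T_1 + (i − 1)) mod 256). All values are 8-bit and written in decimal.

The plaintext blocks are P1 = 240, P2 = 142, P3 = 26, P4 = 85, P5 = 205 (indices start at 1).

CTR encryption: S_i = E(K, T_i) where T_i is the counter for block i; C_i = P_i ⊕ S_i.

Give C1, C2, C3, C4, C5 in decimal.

C1 = 93, C2 = 32, C3 = 181, C4 = 229, C5 = 124

C1: T = 254, S = E(K, T) = 173; 240 ⊕ 173 = 93.
C2: T = 255, S = E(K, T) = 174; 142 ⊕ 174 = 32.
C3: T = 0, S = E(K, T) = 175; 26 ⊕ 175 = 181.
C4: T = 1, S = E(K, T) = 176; 85 ⊕ 176 = 229.
C5: T = 2, S = E(K, T) = 177; 205 ⊕ 177 = 124.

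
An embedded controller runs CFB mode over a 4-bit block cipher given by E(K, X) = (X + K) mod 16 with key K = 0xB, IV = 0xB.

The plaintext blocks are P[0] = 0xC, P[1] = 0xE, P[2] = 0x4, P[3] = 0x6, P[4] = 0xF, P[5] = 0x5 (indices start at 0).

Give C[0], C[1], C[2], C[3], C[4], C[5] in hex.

C[0] = 0xA, C[1] = 0xB, C[2] = 0x2, C[3] = 0xB, C[4] = 0x9, C[5] = 0x1

CFB encryption: C_i = P_i ⊕ E(K, C_{i−1}), with C_{−1} = IV.
C[0]: E(K, 0xB) = 0x6; 0xC ⊕ 0x6 = 0xA.
C[1]: E(K, 0xA) = 0x5; 0xE ⊕ 0x5 = 0xB.
C[2]: E(K, 0xB) = 0x6; 0x4 ⊕ 0x6 = 0x2.
C[3]: E(K, 0x2) = 0xD; 0x6 ⊕ 0xD = 0xB.
C[4]: E(K, 0xB) = 0x6; 0xF ⊕ 0x6 = 0x9.
C[5]: E(K, 0x9) = 0x4; 0x5 ⊕ 0x4 = 0x1.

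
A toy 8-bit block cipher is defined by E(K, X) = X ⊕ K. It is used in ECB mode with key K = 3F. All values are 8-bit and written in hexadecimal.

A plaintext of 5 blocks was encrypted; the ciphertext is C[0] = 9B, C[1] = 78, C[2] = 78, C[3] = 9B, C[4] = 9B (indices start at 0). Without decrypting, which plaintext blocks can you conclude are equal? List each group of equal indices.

P[0] = P[3] = P[4]; P[1] = P[2]

ECB encrypts each block independently with the same key, so equal ciphertext blocks imply equal plaintext blocks.
C[0] = C[3] = C[4] = 9B, so P[0] = P[3] = P[4].
C[1] = C[2] = 78, so P[1] = P[2].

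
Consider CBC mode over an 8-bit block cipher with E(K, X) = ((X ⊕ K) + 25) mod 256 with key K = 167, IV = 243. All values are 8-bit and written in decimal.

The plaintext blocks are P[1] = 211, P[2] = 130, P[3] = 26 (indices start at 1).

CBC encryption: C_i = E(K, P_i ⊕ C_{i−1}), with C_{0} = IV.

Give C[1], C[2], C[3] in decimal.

C[1]: P[1] ⊕ 243 = 32; E(K, 32) = 160.
C[2]: P[2] ⊕ 160 = 34; E(K, 34) = 158.
C[3]: P[3] ⊕ 158 = 132; E(K, 132) = 60.

C[1] = 160, C[2] = 158, C[3] = 60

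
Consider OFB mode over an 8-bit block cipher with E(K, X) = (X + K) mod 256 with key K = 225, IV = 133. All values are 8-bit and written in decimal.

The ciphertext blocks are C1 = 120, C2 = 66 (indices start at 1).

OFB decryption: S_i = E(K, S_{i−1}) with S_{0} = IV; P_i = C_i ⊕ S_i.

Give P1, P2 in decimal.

P1 = 30, P2 = 5

P1: S = E(K, 133) = 102; 120 ⊕ 102 = 30.
P2: S = E(K, 102) = 71; 66 ⊕ 71 = 5.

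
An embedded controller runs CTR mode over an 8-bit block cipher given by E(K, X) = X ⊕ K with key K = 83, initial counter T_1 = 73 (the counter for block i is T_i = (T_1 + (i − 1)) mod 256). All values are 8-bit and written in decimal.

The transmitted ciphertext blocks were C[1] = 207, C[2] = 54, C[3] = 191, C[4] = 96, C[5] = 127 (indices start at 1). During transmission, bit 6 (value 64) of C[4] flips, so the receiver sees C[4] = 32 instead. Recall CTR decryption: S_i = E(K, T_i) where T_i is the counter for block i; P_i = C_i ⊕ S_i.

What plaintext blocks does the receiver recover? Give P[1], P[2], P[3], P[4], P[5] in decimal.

P[1] = 213, P[2] = 47, P[3] = 167, P[4] = 63, P[5] = 97

Only C[4] changed, to 32. In CTR, a change in C_i flips the same bit in P_i only; the keystream is unaffected. Decrypting the received ciphertext:
P[1]: T = 73, S = E(K, T) = 26; 207 ⊕ 26 = 213.
P[2]: T = 74, S = E(K, T) = 25; 54 ⊕ 25 = 47.
P[3]: T = 75, S = E(K, T) = 24; 191 ⊕ 24 = 167.
P[4]: T = 76, S = E(K, T) = 31; 32 ⊕ 31 = 63.
P[5]: T = 77, S = E(K, T) = 30; 127 ⊕ 30 = 97.
Blocks that differ from the original plaintext: P[4].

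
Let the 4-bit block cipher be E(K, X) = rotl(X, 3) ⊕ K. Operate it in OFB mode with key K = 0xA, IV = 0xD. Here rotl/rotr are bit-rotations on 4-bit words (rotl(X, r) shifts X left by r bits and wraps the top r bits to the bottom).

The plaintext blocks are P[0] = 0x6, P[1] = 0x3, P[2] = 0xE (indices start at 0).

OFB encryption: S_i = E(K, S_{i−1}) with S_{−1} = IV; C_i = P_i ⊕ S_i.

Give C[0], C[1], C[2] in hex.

C[0]: S = E(K, 0xD) = 0x4; 0x6 ⊕ 0x4 = 0x2.
C[1]: S = E(K, 0x4) = 0x8; 0x3 ⊕ 0x8 = 0xB.
C[2]: S = E(K, 0x8) = 0xE; 0xE ⊕ 0xE = 0x0.

C[0] = 0x2, C[1] = 0xB, C[2] = 0x0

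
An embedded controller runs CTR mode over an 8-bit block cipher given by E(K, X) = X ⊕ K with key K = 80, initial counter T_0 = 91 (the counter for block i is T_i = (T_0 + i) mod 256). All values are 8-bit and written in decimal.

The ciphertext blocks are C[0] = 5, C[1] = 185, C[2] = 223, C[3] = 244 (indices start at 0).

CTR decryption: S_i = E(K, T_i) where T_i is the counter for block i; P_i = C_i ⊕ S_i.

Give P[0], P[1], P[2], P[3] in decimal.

P[0]: T = 91, S = E(K, T) = 11; 5 ⊕ 11 = 14.
P[1]: T = 92, S = E(K, T) = 12; 185 ⊕ 12 = 181.
P[2]: T = 93, S = E(K, T) = 13; 223 ⊕ 13 = 210.
P[3]: T = 94, S = E(K, T) = 14; 244 ⊕ 14 = 250.

P[0] = 14, P[1] = 181, P[2] = 210, P[3] = 250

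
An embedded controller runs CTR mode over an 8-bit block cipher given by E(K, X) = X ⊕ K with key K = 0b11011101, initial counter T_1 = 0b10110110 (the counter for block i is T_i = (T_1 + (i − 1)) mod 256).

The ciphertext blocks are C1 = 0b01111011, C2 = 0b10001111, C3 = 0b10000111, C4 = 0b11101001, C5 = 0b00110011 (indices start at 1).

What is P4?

CTR decryption: S_i = E(K, T_i) where T_i is the counter for block i; P_i = C_i ⊕ S_i.
P4: T = 0b10111001, S = E(K, T) = 0b01100100; 0b11101001 ⊕ 0b01100100 = 0b10001101.

P4 = 0b10001101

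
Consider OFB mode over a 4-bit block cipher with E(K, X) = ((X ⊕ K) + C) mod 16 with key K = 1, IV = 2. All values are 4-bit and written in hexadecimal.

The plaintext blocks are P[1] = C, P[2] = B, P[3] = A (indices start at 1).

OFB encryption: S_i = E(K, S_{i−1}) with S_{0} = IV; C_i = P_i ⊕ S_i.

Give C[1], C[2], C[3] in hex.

C[1]: S = E(K, 2) = F; C ⊕ F = 3.
C[2]: S = E(K, F) = A; B ⊕ A = 1.
C[3]: S = E(K, A) = 7; A ⊕ 7 = D.

C[1] = 3, C[2] = 1, C[3] = D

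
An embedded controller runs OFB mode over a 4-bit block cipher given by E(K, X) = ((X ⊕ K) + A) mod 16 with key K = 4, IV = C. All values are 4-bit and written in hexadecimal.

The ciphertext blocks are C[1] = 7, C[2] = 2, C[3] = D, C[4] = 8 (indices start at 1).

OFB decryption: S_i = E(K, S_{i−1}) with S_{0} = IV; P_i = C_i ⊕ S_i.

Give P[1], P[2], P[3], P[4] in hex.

P[1] = 5, P[2] = 2, P[3] = 3, P[4] = C

P[1]: S = E(K, C) = 2; 7 ⊕ 2 = 5.
P[2]: S = E(K, 2) = 0; 2 ⊕ 0 = 2.
P[3]: S = E(K, 0) = E; D ⊕ E = 3.
P[4]: S = E(K, E) = 4; 8 ⊕ 4 = C.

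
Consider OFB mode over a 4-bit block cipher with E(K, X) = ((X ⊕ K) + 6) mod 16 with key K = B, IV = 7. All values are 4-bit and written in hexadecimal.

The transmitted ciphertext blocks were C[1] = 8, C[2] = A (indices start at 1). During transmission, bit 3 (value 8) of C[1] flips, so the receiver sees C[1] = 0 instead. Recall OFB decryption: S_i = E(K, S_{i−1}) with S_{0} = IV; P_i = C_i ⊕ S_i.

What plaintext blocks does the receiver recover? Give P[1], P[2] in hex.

P[1] = 2, P[2] = 5

Only C[1] changed, to 0. In OFB, a change in C_i flips the same bit in P_i only; the keystream is unaffected. Decrypting the received ciphertext:
P[1]: S = E(K, 7) = 2; 0 ⊕ 2 = 2.
P[2]: S = E(K, 2) = F; A ⊕ F = 5.
Blocks that differ from the original plaintext: P[1].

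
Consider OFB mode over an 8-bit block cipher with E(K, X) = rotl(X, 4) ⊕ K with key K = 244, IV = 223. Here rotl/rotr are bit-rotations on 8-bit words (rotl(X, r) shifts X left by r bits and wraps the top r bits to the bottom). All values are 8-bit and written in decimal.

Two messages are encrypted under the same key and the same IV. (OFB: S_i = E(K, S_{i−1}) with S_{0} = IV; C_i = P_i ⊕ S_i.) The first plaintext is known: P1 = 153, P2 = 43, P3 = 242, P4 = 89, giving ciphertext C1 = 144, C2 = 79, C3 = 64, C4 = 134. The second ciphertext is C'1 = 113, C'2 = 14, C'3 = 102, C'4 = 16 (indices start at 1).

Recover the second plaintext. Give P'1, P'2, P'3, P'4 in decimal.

In OFB with a reused IV, both messages share the same keystream S_i, so C_i ⊕ C'_i = P_i ⊕ P'_i and thus P'_i = P_i ⊕ C_i ⊕ C'_i.
P'1: 153 ⊕ 144 ⊕ 113 = 120.
P'2: 43 ⊕ 79 ⊕ 14 = 106.
P'3: 242 ⊕ 64 ⊕ 102 = 212.
P'4: 89 ⊕ 134 ⊕ 16 = 207.

P'1 = 120, P'2 = 106, P'3 = 212, P'4 = 207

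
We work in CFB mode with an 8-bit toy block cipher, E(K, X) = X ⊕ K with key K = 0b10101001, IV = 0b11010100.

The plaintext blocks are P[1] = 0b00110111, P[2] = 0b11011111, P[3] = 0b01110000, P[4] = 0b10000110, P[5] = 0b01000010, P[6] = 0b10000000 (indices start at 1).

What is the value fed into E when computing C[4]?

0b11100101

CFB encryption: C_i = P_i ⊕ E(K, C_{i−1}), with C_{0} = IV.
C[1]: E(K, 0b11010100) = 0b01111101; 0b00110111 ⊕ 0b01111101 = 0b01001010.
C[2]: E(K, 0b01001010) = 0b11100011; 0b11011111 ⊕ 0b11100011 = 0b00111100.
C[3]: E(K, 0b00111100) = 0b10010101; 0b01110000 ⊕ 0b10010101 = 0b11100101.
C[4]: E(K, 0b11100101) = 0b01001100; 0b10000110 ⊕ 0b01001100 = 0b11001010.
So the input to E for block [4] is 0b11100101.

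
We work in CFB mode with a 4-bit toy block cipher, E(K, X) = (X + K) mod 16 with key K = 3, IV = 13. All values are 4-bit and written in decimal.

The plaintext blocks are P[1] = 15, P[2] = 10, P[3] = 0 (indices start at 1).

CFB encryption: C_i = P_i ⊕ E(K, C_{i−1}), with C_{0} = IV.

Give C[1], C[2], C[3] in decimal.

C[1] = 15, C[2] = 8, C[3] = 11

C[1]: E(K, 13) = 0; 15 ⊕ 0 = 15.
C[2]: E(K, 15) = 2; 10 ⊕ 2 = 8.
C[3]: E(K, 8) = 11; 0 ⊕ 11 = 11.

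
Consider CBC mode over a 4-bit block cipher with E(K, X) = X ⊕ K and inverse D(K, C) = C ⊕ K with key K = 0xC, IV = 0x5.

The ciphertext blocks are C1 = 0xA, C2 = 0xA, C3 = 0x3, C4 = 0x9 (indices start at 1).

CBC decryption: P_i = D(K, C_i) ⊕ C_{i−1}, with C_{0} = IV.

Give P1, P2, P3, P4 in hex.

P1 = 0x3, P2 = 0xC, P3 = 0x5, P4 = 0x6

P1: D(K, 0xA) = 0x6; 0x6 ⊕ 0x5 = 0x3.
P2: D(K, 0xA) = 0x6; 0x6 ⊕ 0xA = 0xC.
P3: D(K, 0x3) = 0xF; 0xF ⊕ 0xA = 0x5.
P4: D(K, 0x9) = 0x5; 0x5 ⊕ 0x3 = 0x6.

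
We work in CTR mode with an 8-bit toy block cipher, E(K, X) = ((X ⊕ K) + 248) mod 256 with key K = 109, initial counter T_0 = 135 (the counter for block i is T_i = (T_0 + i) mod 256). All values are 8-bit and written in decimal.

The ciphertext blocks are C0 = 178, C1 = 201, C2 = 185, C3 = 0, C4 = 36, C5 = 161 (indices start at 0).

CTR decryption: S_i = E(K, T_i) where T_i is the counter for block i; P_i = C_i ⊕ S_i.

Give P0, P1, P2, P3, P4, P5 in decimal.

P0 = 80, P1 = 20, P2 = 101, P3 = 223, P4 = 250, P5 = 120

P0: T = 135, S = E(K, T) = 226; 178 ⊕ 226 = 80.
P1: T = 136, S = E(K, T) = 221; 201 ⊕ 221 = 20.
P2: T = 137, S = E(K, T) = 220; 185 ⊕ 220 = 101.
P3: T = 138, S = E(K, T) = 223; 0 ⊕ 223 = 223.
P4: T = 139, S = E(K, T) = 222; 36 ⊕ 222 = 250.
P5: T = 140, S = E(K, T) = 217; 161 ⊕ 217 = 120.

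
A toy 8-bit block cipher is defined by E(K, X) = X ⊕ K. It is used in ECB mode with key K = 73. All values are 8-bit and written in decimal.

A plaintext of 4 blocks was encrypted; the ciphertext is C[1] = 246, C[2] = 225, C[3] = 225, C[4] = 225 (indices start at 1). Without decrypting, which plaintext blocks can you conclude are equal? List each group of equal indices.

P[2] = P[3] = P[4]

ECB encrypts each block independently with the same key, so equal ciphertext blocks imply equal plaintext blocks.
C[2] = C[3] = C[4] = 225, so P[2] = P[3] = P[4].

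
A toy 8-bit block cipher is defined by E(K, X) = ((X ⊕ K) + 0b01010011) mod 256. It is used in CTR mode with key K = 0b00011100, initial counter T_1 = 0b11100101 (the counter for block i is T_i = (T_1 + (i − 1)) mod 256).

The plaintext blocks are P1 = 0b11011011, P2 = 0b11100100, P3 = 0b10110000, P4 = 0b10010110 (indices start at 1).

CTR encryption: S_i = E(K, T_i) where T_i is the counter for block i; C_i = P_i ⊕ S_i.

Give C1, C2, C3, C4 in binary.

C1 = 0b10010111, C2 = 0b10101001, C3 = 0b11111110, C4 = 0b11010001

C1: T = 0b11100101, S = E(K, T) = 0b01001100; 0b11011011 ⊕ 0b01001100 = 0b10010111.
C2: T = 0b11100110, S = E(K, T) = 0b01001101; 0b11100100 ⊕ 0b01001101 = 0b10101001.
C3: T = 0b11100111, S = E(K, T) = 0b01001110; 0b10110000 ⊕ 0b01001110 = 0b11111110.
C4: T = 0b11101000, S = E(K, T) = 0b01000111; 0b10010110 ⊕ 0b01000111 = 0b11010001.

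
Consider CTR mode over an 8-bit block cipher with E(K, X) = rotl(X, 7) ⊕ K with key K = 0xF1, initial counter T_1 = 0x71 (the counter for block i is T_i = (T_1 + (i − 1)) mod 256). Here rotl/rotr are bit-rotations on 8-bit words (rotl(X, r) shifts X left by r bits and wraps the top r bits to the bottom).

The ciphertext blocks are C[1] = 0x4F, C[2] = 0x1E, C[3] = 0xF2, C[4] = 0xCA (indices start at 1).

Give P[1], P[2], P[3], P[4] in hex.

P[1] = 0x06, P[2] = 0xD6, P[3] = 0xBA, P[4] = 0x01

CTR decryption: S_i = E(K, T_i) where T_i is the counter for block i; P_i = C_i ⊕ S_i.
P[1]: T = 0x71, S = E(K, T) = 0x49; 0x4F ⊕ 0x49 = 0x06.
P[2]: T = 0x72, S = E(K, T) = 0xC8; 0x1E ⊕ 0xC8 = 0xD6.
P[3]: T = 0x73, S = E(K, T) = 0x48; 0xF2 ⊕ 0x48 = 0xBA.
P[4]: T = 0x74, S = E(K, T) = 0xCB; 0xCA ⊕ 0xCB = 0x01.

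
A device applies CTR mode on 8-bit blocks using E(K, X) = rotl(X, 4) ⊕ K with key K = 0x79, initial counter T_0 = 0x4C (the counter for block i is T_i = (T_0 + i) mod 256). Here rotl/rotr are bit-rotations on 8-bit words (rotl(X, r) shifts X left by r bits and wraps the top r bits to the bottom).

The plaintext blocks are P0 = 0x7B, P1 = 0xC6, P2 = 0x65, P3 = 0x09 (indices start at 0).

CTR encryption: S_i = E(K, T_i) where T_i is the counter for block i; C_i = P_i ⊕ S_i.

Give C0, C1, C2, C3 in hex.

C0 = 0xC6, C1 = 0x6B, C2 = 0xF8, C3 = 0x84

C0: T = 0x4C, S = E(K, T) = 0xBD; 0x7B ⊕ 0xBD = 0xC6.
C1: T = 0x4D, S = E(K, T) = 0xAD; 0xC6 ⊕ 0xAD = 0x6B.
C2: T = 0x4E, S = E(K, T) = 0x9D; 0x65 ⊕ 0x9D = 0xF8.
C3: T = 0x4F, S = E(K, T) = 0x8D; 0x09 ⊕ 0x8D = 0x84.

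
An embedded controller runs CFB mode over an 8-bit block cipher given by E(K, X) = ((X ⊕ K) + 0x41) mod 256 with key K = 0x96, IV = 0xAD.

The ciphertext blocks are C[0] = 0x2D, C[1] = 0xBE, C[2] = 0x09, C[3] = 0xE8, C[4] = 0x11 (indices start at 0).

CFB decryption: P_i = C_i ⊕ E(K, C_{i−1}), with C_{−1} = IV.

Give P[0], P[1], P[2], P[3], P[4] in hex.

P[0]: E(K, 0xAD) = 0x7C; 0x2D ⊕ 0x7C = 0x51.
P[1]: E(K, 0x2D) = 0xFC; 0xBE ⊕ 0xFC = 0x42.
P[2]: E(K, 0xBE) = 0x69; 0x09 ⊕ 0x69 = 0x60.
P[3]: E(K, 0x09) = 0xE0; 0xE8 ⊕ 0xE0 = 0x08.
P[4]: E(K, 0xE8) = 0xBF; 0x11 ⊕ 0xBF = 0xAE.

P[0] = 0x51, P[1] = 0x42, P[2] = 0x60, P[3] = 0x08, P[4] = 0xAE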